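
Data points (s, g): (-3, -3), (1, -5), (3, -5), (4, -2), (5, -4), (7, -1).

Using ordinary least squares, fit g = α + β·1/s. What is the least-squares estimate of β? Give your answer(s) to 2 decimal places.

Normal-equation sums: Σ1 = 6, Σ1/s = 223/140, Σ1/s·1/s = 237281/176400.
For Mᵀg: Σg = -20, Σ1/s·g = -1493/210.
Δ = 6·(237281/176400) − (223/140)² = 13015/2352.
α = ((-20)·(237281/176400) − (223/140)·(-1493/210))/(13015/2352) = -2747986/976125; β = (6·(-1493/210) − (223/140)·(-20))/(13015/2352) = -127008/65075.

β = -1.95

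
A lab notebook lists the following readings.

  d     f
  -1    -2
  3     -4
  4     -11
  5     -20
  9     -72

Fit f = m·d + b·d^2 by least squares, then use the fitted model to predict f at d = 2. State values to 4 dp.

The normal equations are: 132·m + 944·b = -802;  944·m + 7524·b = -6546.
det = 132·7524 − 944² = 102032.
m = ((-802)·7524 − 944·(-6546))/102032 = 18147/12754; b = (132·(-6546) − 944·(-802))/102032 = -13373/12754.
At d = 2: f̂ = (18147/12754)·(2) + (-13373/12754)·(4) = -8599/6377.

f̂ = -1.3484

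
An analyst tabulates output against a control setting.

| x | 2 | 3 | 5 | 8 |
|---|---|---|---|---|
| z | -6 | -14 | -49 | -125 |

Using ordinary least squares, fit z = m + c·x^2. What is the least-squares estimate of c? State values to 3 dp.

c = -1.997

Normal-equation sums: Σ1 = 4, Σx^2 = 102, Σx^2·x^2 = 4818.
Moment sums: Σz = -194, Σx^2·z = -9375.
MᵀM·[m, c]ᵀ = Mᵀz becomes [[4, 102]; [102, 4818]]·[m, c]ᵀ = [-194, -9375]ᵀ.
Δ = 4·4818 − 102² = 8868.
m = ((-194)·4818 − 102·(-9375))/8868 = 3593/1478; c = (4·(-9375) − 102·(-194))/8868 = -1476/739.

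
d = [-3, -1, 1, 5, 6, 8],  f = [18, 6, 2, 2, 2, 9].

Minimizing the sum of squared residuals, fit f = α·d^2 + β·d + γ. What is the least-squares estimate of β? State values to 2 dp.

β = -2.95

Normal-equation sums: Σd^2·d^2 = 6100, Σd^2·d = 826, Σd^2 = 136, Σd·d = 136, Σd = 16, Σ1 = 6.
For Mᵀf: Σd^2·f = 868, Σd·f = 36, Σf = 39.
So MᵀM·[α, β, γ]ᵀ = Mᵀf: [[6100, 826, 136]; [826, 136, 16]; [136, 16, 6]]·[α, β, γ]ᵀ = [868, 36, 39]ᵀ.
Row-reducing yields α = 4502/10041, β = -148324/50205, γ = 141091/33470.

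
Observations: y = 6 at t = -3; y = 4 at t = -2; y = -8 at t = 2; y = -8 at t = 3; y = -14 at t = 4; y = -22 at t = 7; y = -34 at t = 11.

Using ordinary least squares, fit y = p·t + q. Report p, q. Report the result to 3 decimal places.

The normal equations are: 212·p + 22·q = -650;  22·p + 7·q = -76.
Δ = 212·7 − 22² = 1000.
p = ((-650)·7 − 22·(-76))/1000 = -1439/500; q = (212·(-76) − 22·(-650))/1000 = -453/250.

p = -2.878, q = -1.812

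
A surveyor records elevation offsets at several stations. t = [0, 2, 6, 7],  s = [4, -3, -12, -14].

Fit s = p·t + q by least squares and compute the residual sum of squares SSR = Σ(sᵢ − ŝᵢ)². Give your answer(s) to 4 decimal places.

SSR = 2.1832

Sums needed: Σt·t = 89, Σt = 15, Σ1 = 4.
And Σt·s = -176, Σs = -25.
Normal equations: [[89, 15]; [15, 4]]·[p, q]ᵀ = [-176, -25]ᵀ.
Determinant 89·4 − 15² = 131.
p = ((-176)·4 − 15·(-25))/131 = -329/131; q = (89·(-25) − 15·(-176))/131 = 415/131.
Residuals: 109/131, -150/131, -13/131, 54/131; SSR = 286/131.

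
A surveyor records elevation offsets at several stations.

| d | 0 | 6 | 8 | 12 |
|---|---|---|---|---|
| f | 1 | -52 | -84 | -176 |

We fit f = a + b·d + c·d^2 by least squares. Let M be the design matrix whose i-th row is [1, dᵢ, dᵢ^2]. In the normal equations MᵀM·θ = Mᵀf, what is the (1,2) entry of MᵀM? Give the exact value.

Row 1 ↔ basis 1, column 2 ↔ basis d, so (MᵀM)_{1,2} = Σᵢ d = (1)·(0) + (1)·(6) + (1)·(8) + (1)·(12) = 26.

26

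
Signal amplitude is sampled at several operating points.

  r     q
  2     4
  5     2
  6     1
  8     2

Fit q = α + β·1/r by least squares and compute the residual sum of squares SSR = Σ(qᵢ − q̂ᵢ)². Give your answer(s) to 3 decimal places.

Setting ∂/∂α … = 0 gives: 4·α + (119/120)·β = 9;  (119/120)·α + (4801/14400)·β = 169/60.
(Σ1 = 4, Σ1/r = 119/120, Σ1/r·1/r = 4801/14400, Σq = 9, Σ1/r·q = 169/60.)
Δ = 4·(4801/14400) − (119/120)² = 1681/4800.
α = (9·(4801/14400) − (119/120)·(169/60))/(1681/4800) = 2987/5043; β = (4·(169/60) − (119/120)·9)/(1681/4800) = 11240/1681.
Residuals: 325/5043, 355/5043, -1188/1681, 2884/5043; SSR = 4214/5043.

SSR = 0.836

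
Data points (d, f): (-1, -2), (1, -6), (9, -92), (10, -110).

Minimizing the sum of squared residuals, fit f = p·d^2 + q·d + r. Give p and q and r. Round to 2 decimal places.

Sums needed: Σd^2·d^2 = 16563, Σd^2·d = 1729, Σd^2 = 183, Σd·d = 183, Σd = 19, Σ1 = 4.
Right-hand side: Σd^2·f = -18460, Σd·f = -1932, Σf = -210.
So MᵀM·[p, q, r]ᵀ = Mᵀf: [[16563, 1729, 183]; [1729, 183, 19]; [183, 19, 4]]·[p, q, r]ᵀ = [-18460, -1932, -210]ᵀ.
Solving the 3×3 system (Gaussian elimination) gives p = -17633/20522, q = -43319/20522, r = -32465/10261.

p = -0.86, q = -2.11, r = -3.16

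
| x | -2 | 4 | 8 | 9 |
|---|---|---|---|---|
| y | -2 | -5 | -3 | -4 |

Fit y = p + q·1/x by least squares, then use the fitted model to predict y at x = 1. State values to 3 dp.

ŷ = -6.796

Compute the Gram sums: Σ1 = 4, Σ1/x = -1/72, Σ1/x·1/x = 1765/5184.
And Σy = -14, Σ1/x·y = -77/72.
So MᵀM·[p, q]ᵀ = Mᵀy: [[4, -1/72]; [-1/72, 1765/5184]]·[p, q]ᵀ = [-14, -77/72]ᵀ.
det = 4·(1765/5184) − (-1/72)² = 2353/1728.
p = ((-14)·(1765/5184) − (-1/72)·(-77/72))/(2353/1728) = -24787/7059; q = (4·(-77/72) − (-1/72)·(-14))/(2353/1728) = -7728/2353.
At x = 1: ŷ = (-24787/7059)·(1) + (-7728/2353)·(1) = -47971/7059.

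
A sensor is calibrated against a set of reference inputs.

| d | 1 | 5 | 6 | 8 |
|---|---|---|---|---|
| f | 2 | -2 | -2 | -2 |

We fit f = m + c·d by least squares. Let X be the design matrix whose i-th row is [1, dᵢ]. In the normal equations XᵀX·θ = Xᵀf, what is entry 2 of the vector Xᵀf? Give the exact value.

-36

Entry 2 ↔ basis d, so (Xᵀf)_{2} = Σᵢ (d)·fᵢ = (1)·(2) + (5)·(-2) + (6)·(-2) + (8)·(-2) = -36.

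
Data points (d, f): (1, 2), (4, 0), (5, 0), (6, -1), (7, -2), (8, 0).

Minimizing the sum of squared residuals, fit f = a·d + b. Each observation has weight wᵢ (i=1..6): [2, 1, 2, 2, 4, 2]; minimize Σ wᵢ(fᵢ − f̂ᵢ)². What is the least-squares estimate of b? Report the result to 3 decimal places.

The normal system XᵀWX·[a, b]ᵀ = XᵀWf is [[464, 72]; [72, 13]]·[a, b]ᵀ = [-64, -6]ᵀ.
Eliminating b: 13·(row 1) − 72·(row 2) gives 848·a = 13·(-64) − 72·(-6) = -400, so a = -25/53.
Then b = ((-6) − 72·(-25/53))/13 = 114/53.

b = 2.151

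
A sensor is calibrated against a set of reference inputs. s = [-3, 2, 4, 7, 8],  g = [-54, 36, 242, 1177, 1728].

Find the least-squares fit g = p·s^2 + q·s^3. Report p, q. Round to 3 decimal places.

p = 3.077, q = 2.991

MᵀM·[p, q]ᵀ = Mᵀg reads: 6850·p + 50388·q = 171795;  50388·p + 384682·q = 1305681.
Determinant 6850·384682 − 50388² = 96121156.
p = (171795·384682 − 50388·1305681)/96121156 = 147894981/48060578; q = (6850·1305681 − 50388·171795)/96121156 = 143754195/48060578.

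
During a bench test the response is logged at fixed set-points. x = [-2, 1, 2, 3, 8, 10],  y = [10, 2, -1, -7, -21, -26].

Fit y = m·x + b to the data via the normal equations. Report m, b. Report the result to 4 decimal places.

m = -3.0724, b = 4.0987

Sums needed: Σx·x = 182, Σx = 22, Σ1 = 6.
Moment sums: Σx·y = -469, Σy = -43.
MᵀM·[m, b]ᵀ = Mᵀy becomes [[182, 22]; [22, 6]]·[m, b]ᵀ = [-469, -43]ᵀ.
Eliminating b: 6·(row 1) − 22·(row 2) gives 608·m = 6·(-469) − 22·(-43) = -1868, so m = -467/152.
Then b = ((-43) − 22·(-467/152))/6 = 623/152.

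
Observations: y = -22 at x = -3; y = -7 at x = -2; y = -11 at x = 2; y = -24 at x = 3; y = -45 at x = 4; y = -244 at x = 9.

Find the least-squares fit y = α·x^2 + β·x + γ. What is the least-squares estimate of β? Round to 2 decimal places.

β = -0.44

The normal system MᵀM·[α, β, γ]ᵀ = Mᵀy is [[7011, 793, 123]; [793, 123, 13]; [123, 13, 6]]·[α, β, γ]ᵀ = [-20970, -2390, -353]ᵀ.
Row-reducing yields α = -670115/222828, β = -32749/74276, γ = 210128/55707.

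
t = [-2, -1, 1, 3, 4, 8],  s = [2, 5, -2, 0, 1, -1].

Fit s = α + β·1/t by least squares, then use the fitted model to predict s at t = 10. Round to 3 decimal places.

Setting ∂/∂α … = 0 gives: 6·α + (5/24)·β = 5;  (5/24)·α + (1405/576)·β = -63/8.
(Σ1 = 6, Σ1/t = 5/24, Σ1/t·1/t = 1405/576, Σs = 5, Σ1/t·s = -63/8.)
Δ = 6·(1405/576) − (5/24)² = 8405/576.
α = (5·(1405/576) − (5/24)·(-63/8))/(8405/576) = 1594/1681; β = (6·(-63/8) − (5/24)·5)/(8405/576) = -27816/8405.
At t = 10: ŝ = (1594/1681)·(1) + (-27816/8405)·(1/10) = 25942/42025.

ŝ = 0.617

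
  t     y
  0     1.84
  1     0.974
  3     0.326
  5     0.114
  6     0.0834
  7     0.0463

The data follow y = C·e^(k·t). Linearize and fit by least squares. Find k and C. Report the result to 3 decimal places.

Taking logs, ln y = k·t + ln C, so regress ln y on t.
Σt = 22.0000, Σ(t)² = 120.0000, Σln y = -8.2657, Σt·ln y = -50.6596.
Equations: 120.0000·k + 22.0000·ln C = -50.6596;  22.0000·k + 6·ln C = -8.2657.
Slope k = (n·Σt·ln y − Σt·Σln y)/(n·Σ(t)² − (Σt)²) = (6·-50.6596 − 22.0000·-8.2657)/236.0000 = -0.51742; ln C = (Σln y − k·Σt)/n = 0.51960, so C = exp(0.51960) = 1.68136.

k = -0.517, C = 1.681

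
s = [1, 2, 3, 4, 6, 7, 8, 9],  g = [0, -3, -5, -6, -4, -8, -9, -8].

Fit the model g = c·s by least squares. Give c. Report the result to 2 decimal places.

c = -1.03

Setting ∂/∂c … = 0 gives: 260·c = -269.
Hence c = -269 / 260 ≈ -1.03462.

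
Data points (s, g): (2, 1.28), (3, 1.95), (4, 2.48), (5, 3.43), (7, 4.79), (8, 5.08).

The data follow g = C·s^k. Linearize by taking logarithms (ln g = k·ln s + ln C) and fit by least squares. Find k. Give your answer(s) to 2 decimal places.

Linearized form: ln g = k·ln s + ln C. From the 6 transformed points,
Sums: Σln s = 8.8128, Σ(ln s)² = 14.3101, Σln g = 6.2473, Σln s·ln g = 10.5757.
Normal system: [[14.3101, 8.8128]; [8.8128, 6]]·[k, ln C]ᵀ = [10.5757, 6.2473]ᵀ.
Δ = 14.3101·6 − (8.8128)² = 8.1947; k = (10.5757·6 − 8.8128·6.2473)/8.1947 = 1.02473, ln C = (14.3101·6.2473 − 8.8128·10.5757)/8.1947 = -0.46390.

k = 1.02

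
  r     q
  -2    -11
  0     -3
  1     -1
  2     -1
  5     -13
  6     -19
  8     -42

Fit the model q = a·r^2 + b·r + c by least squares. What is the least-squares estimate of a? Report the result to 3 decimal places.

From the data, Σr^2·r^2 = 6050, Σr^2·r = 854, Σr^2 = 134, Σr·r = 134, Σr = 20, Σ1 = 7.
For Mᵀq: Σr^2·q = -3746, Σr·q = -496, Σq = -90.
MᵀM·[a, b, c]ᵀ = Mᵀq becomes [[6050, 854, 134]; [854, 134, 20]; [134, 20, 7]]·[a, b, c]ᵀ = [-3746, -496, -90]ᵀ.
Inverting the 3×3 Gram matrix, [a, b, c]ᵀ = [-75175/80256, 211411/80256, -32805/13376]ᵀ.

a = -0.937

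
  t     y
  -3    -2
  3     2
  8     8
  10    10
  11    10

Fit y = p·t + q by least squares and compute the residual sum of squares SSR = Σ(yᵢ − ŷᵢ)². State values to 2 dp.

Compute the Gram sums: Σt·t = 303, Σt = 29, Σ1 = 5.
And Σt·y = 286, Σy = 28.
det = 303·5 − 29² = 674.
p = (286·5 − 29·28)/674 = 309/337; q = (303·28 − 29·286)/674 = 95/337.
Residuals: 158/337, -348/337, 129/337, 185/337, -124/337; SSR = 630/337.

SSR = 1.87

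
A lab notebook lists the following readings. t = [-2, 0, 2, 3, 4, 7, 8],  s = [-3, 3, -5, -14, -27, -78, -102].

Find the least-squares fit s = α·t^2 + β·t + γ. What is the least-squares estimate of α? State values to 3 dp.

From the data, Σt^2·t^2 = 6866, Σt^2·t = 946, Σt^2 = 146, Σt·t = 146, Σt = 22, Σ1 = 7.
Right-hand side: Σt^2·s = -10940, Σt·s = -1516, Σs = -226.
Normal equations: [[6866, 946, 146]; [946, 146, 22]; [146, 22, 7]]·[α, β, γ]ᵀ = [-10940, -1516, -226]ᵀ.
Row-reducing yields α = -12547/8218, β = -6625/8218, γ = 1228/587.

α = -1.527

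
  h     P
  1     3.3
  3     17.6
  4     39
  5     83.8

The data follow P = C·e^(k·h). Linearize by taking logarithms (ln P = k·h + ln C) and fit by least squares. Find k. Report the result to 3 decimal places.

Taking logs, ln P = k·h + ln C, so regress ln P on h.
AᵀA = [[51.0000, 13.0000]; [13.0000, 4]], rhs = [46.5940, 12.1538]ᵀ  (here Σh = 13.0000, Σ(h)² = 51.0000, Σln P = 12.1538, Σh·ln P = 46.5940).
Slope k = (n·Σh·ln P − Σh·Σln P)/(n·Σ(h)² − (Σh)²) = (4·46.5940 − 13.0000·12.1538)/35.0000 = 0.81076; ln C = (Σln P − k·Σh)/n = 0.40349.

k = 0.811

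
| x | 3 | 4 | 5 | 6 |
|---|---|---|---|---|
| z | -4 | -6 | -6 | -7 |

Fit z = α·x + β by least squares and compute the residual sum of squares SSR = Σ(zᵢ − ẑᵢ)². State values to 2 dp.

The normal system AᵀA·[α, β]ᵀ = Aᵀz is [[86, 18]; [18, 4]]·[α, β]ᵀ = [-108, -23]ᵀ.
Eliminating β: 4·(row 1) − 18·(row 2) gives 20·α = 4·(-108) − 18·(-23) = -18, so α = -9/10.
Then β = ((-23) − 18·(-9/10))/4 = -17/10.
Residuals: 2/5, -7/10, 1/5, 1/10; SSR = 7/10.

SSR = 0.70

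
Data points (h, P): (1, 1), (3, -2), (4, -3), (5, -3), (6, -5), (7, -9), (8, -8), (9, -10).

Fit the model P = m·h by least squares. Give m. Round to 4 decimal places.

From the data, Σh·h = 281.
Right-hand side: Σh·P = -279.
Hence m = -279 / 281 ≈ -0.992883.

m = -0.9929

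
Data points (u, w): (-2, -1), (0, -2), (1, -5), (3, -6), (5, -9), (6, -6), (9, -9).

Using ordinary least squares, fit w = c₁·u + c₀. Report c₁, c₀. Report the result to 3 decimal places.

XᵀX·[c₁, c₀]ᵀ = Xᵀw reads: 156·c₁ + 22·c₀ = -183;  22·c₁ + 7·c₀ = -38.
(Σu·u = 156, Σu = 22, Σ1 = 7, Σu·w = -183, Σw = -38.)
Eliminating c₀: 7·(row 1) − 22·(row 2) gives 608·c₁ = 7·(-183) − 22·(-38) = -445, so c₁ = -445/608.
Then c₀ = ((-38) − 22·(-445/608))/7 = -951/304.

c₁ = -0.732, c₀ = -3.128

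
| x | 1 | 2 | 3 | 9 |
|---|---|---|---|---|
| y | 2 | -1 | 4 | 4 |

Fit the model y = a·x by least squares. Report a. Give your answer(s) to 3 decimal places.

Sums needed: Σx·x = 95.
And Σx·y = 48.
Hence a = 48 / 95 ≈ 0.505263.

a = 0.505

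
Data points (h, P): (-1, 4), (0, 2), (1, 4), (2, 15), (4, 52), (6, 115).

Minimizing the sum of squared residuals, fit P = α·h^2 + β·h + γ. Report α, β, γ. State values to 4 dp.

Forming XᵀX = [[1570, 288, 58]; [288, 58, 12]; [58, 12, 6]] and XᵀP = [5040, 928, 192]ᵀ gives XᵀX·[α, β, γ]ᵀ = XᵀP.
Solving the 3×3 system (Gaussian elimination) gives α = 5508/1775, β = 536/1775, γ = 2484/1775.

α = 3.1031, β = 0.3020, γ = 1.3994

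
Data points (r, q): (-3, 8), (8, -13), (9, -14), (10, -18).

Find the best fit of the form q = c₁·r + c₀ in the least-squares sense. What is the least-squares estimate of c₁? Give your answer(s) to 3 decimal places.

c₁ = -1.927

AᵀA·[c₁, c₀]ᵀ = Aᵀq reads: 254·c₁ + 24·c₀ = -434;  24·c₁ + 4·c₀ = -37.
Eliminating c₀: 4·(row 1) − 24·(row 2) gives 440·c₁ = 4·(-434) − 24·(-37) = -848, so c₁ = -106/55.
Then c₀ = ((-37) − 24·(-106/55))/4 = 509/220.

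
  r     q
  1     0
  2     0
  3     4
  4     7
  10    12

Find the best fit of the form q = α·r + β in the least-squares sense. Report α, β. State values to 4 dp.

Entries of AᵀA: Σr·r = 130, Σr = 20, Σ1 = 5.
For Aᵀq: Σr·q = 160, Σq = 23.
Δ = 130·5 − 20² = 250.
α = (160·5 − 20·23)/250 = 34/25; β = (130·23 − 20·160)/250 = -21/25.

α = 1.3600, β = -0.8400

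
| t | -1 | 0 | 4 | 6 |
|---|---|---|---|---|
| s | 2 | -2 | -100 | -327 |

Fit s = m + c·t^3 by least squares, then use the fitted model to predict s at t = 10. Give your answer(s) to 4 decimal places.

ŝ = -1511.3888

MᵀM·[m, c]ᵀ = Mᵀs reads: 4·m + 279·c = -427;  279·m + 50753·c = -77034.
Eliminating c: 50753·(row 1) − 279·(row 2) gives 125171·m = 50753·(-427) − 279·(-77034) = -179045, so m = -179045/125171.
Then c = ((-77034) − 279·(-179045/125171))/50753 = -189003/125171.
At t = 10: ŝ = (-179045/125171)·(1) + (-189003/125171)·(1000) = -189182045/125171.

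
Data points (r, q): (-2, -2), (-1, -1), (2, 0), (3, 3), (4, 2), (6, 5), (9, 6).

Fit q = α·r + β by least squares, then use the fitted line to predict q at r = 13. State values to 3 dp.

AᵀA·[α, β]ᵀ = Aᵀq reads: 151·α + 21·β = 106;  21·α + 7·β = 13.
(Σr·r = 151, Σr = 21, Σ1 = 7, Σr·q = 106, Σq = 13.)
Δ = 151·7 − 21² = 616.
α = (106·7 − 21·13)/616 = 67/88; β = (151·13 − 21·106)/616 = -263/616.
At r = 13: q̂ = (67/88)·(13) + (-263/616)·(1) = 2917/308.

q̂ = 9.471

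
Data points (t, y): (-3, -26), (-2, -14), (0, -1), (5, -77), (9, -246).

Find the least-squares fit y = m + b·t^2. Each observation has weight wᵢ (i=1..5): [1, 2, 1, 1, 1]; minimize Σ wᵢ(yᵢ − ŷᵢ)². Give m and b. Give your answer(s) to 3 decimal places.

m = -1.004, b = -3.024

Sums needed: Σwᵢ·1 = 6, Σwᵢ·t^2 = 123, Σwᵢ·t^2·t^2 = 7299.
Right-hand side: Σwᵢ·y = -378, Σwᵢ·t^2·y = -22197.
So MᵀWM·[m, b]ᵀ = MᵀWy: [[6, 123]; [123, 7299]]·[m, b]ᵀ = [-378, -22197]ᵀ.
Eliminating b: 7299·(row 1) − 123·(row 2) gives 28665·m = 7299·(-378) − 123·(-22197) = -28791, so m = -457/455.
Then b = ((-22197) − 123·(-457/455))/7299 = -1376/455.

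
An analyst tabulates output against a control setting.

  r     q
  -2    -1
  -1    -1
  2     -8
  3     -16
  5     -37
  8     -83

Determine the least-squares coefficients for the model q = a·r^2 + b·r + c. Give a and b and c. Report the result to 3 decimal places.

Entries of XᵀX: Σr^2·r^2 = 4835, Σr^2·r = 663, Σr^2 = 107, Σr·r = 107, Σr = 15, Σ1 = 6.
Right-hand side: Σr^2·q = -6418, Σr·q = -910, Σq = -146.
Row-reducing yields a = -74323/70492, b = -129833/70492, c = -16324/17623.

a = -1.054, b = -1.842, c = -0.926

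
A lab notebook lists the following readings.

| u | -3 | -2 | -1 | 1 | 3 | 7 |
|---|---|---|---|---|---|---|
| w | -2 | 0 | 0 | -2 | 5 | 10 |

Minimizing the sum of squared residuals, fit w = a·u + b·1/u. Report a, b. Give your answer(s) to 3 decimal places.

a = 1.447, b = -2.777

Normal-equation sums: Σu·u = 73, Σu·1/u = 6, Σ1/u·1/u = 4397/1764.
Right-hand side: Σu·w = 89, Σ1/u·w = 37/21.
So MᵀM·[a, b]ᵀ = Mᵀw: [[73, 6]; [6, 4397/1764]]·[a, b]ᵀ = [89, 37/21]ᵀ.
Δ = 73·(4397/1764) − 6² = 257477/1764.
a = (89·(4397/1764) − 6·(37/21))/(257477/1764) = 372685/257477; b = (73·(37/21) − 6·89)/(257477/1764) = -715092/257477.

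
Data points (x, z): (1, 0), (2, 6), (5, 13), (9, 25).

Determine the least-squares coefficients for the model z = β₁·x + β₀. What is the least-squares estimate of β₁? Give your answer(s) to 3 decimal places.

Compute the Gram sums: Σx·x = 111, Σx = 17, Σ1 = 4.
For Aᵀz: Σx·z = 302, Σz = 44.
Normal equations: [[111, 17]; [17, 4]]·[β₁, β₀]ᵀ = [302, 44]ᵀ.
Δ = 111·4 − 17² = 155.
β₁ = (302·4 − 17·44)/155 = 92/31; β₀ = (111·44 − 17·302)/155 = -50/31.

β₁ = 2.968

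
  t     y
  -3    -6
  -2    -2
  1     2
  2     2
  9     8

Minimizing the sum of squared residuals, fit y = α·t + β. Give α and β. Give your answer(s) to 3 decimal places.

α = 1.058, β = -0.682

The normal system AᵀA·[α, β]ᵀ = Aᵀy is [[99, 7]; [7, 5]]·[α, β]ᵀ = [100, 4]ᵀ.
det = 99·5 − 7² = 446.
α = (100·5 − 7·4)/446 = 236/223; β = (99·4 − 7·100)/446 = -152/223.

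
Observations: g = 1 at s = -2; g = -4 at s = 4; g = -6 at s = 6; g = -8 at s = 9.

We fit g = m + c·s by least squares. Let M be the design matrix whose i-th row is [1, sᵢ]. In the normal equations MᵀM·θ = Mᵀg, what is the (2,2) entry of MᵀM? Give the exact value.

Row 2 ↔ basis s, column 2 ↔ basis s, so (MᵀM)_{2,2} = Σᵢ (s)·(s) = (-2)·(-2) + (4)·(4) + (6)·(6) + (9)·(9) = 137.

137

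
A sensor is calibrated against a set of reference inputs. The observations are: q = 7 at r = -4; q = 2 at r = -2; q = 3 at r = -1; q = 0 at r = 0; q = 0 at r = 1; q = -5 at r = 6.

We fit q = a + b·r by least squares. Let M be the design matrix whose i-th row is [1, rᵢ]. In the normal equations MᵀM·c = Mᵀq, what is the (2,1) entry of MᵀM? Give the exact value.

Row 2 ↔ basis r, column 1 ↔ basis 1, so (MᵀM)_{2,1} = Σᵢ r = (-4)·(1) + (-2)·(1) + (-1)·(1) + (0)·(1) + (1)·(1) + (6)·(1) = 0.

0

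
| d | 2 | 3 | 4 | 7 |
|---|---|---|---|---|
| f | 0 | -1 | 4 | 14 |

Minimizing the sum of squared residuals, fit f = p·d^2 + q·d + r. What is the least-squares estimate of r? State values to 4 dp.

Entries of MᵀM: Σd^2·d^2 = 2754, Σd^2·d = 442, Σd^2 = 78, Σd·d = 78, Σd = 16, Σ1 = 4.
Right-hand side: Σd^2·f = 741, Σd·f = 111, Σf = 17.
So MᵀM·[p, q, r]ᵀ = Mᵀf: [[2754, 442, 78]; [442, 78, 16]; [78, 16, 4]]·[p, q, r]ᵀ = [741, 111, 17]ᵀ.
Solving the 3×3 system (Gaussian elimination) gives p = 143/362, q = -108/181, r = -193/181.

r = -1.0663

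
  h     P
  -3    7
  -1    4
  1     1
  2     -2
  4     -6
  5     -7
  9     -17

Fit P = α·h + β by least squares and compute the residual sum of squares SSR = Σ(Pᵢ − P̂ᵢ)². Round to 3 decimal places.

The normal equations are: 137·α + 17·β = -240;  17·α + 7·β = -20.
(Σh·h = 137, Σh = 17, Σ1 = 7, Σh·P = -240, ΣP = -20.)
Δ = 137·7 − 17² = 670.
α = ((-240)·7 − 17·(-20))/670 = -2; β = (137·(-20) − 17·(-240))/670 = 2.
Residuals: -1, 0, 1, 0, 0, 1, -1; SSR = 4.

SSR = 4.000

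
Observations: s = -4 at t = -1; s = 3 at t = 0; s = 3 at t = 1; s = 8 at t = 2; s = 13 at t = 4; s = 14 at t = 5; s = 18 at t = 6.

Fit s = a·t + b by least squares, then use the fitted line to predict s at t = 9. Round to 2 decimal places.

The normal system MᵀM·[a, b]ᵀ = Mᵀs is [[83, 17]; [17, 7]]·[a, b]ᵀ = [253, 55]ᵀ.
Eliminating b: 7·(row 1) − 17·(row 2) gives 292·a = 7·253 − 17·55 = 836, so a = 209/73.
Then b = (55 − 17·(209/73))/7 = 66/73.
At t = 9: ŝ = (209/73)·(9) + (66/73)·(1) = 1947/73.

ŝ = 26.67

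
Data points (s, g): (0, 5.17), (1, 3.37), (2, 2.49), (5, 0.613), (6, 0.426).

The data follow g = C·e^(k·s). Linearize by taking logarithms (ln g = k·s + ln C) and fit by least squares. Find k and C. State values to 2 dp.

Let Y = ln g. Fitting Y = k·s + ln C by least squares:
Sums: Σs = 14.0000, Σ(s)² = 66.0000, Σln g = 2.4274, Σs·ln g = -4.5274.
Normal system: [[66.0000, 14.0000]; [14.0000, 5]]·[k, ln C]ᵀ = [-4.5274, 2.4274]ᵀ.
Δ = 66.0000·5 − (14.0000)² = 134.0000; k = (-4.5274·5 − 14.0000·2.4274)/134.0000 = -0.42254, ln C = (66.0000·2.4274 − 14.0000·-4.5274)/134.0000 = 1.66858, so C = exp(1.66858) = 5.30460.

k = -0.42, C = 5.30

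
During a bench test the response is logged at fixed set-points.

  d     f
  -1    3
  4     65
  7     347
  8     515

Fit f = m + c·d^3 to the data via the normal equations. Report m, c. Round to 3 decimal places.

m = 2.716, c = 1.001

Entries of MᵀM: Σ1 = 4, Σd^3 = 918, Σd^3·d^3 = 383890.
For Mᵀf: Σf = 930, Σd^3·f = 386858.
Eliminating c: 383890·(row 1) − 918·(row 2) gives 692836·m = 383890·930 − 918·386858 = 1882056, so m = 470514/173209.
Then c = (386858 − 918·(470514/173209))/383890 = 173423/173209.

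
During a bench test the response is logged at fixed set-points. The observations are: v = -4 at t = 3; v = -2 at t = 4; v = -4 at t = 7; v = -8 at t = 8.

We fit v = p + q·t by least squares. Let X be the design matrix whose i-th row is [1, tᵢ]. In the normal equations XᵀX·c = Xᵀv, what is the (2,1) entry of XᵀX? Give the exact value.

22

Row 2 ↔ basis t, column 1 ↔ basis 1, so (XᵀX)_{2,1} = Σᵢ t = (3)·(1) + (4)·(1) + (7)·(1) + (8)·(1) = 22.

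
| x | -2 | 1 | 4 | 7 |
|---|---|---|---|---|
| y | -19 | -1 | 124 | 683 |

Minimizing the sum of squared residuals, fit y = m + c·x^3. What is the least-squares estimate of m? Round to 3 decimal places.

m = -3.294

From the data, Σ1 = 4, Σx^3 = 400, Σx^3·x^3 = 121810.
Right-hand side: Σy = 787, Σx^3·y = 242356.
Δ = 4·121810 − 400² = 327240.
m = (787·121810 − 400·242356)/327240 = -11977/3636; c = (4·242356 − 400·787)/327240 = 9092/4545.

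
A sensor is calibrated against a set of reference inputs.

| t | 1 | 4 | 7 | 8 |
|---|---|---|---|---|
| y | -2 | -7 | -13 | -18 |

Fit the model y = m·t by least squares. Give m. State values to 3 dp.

m = -2.038

MᵀM·[m]ᵀ = Mᵀy reads: 130·m = -265.
Hence m = -265 / 130 ≈ -2.03846.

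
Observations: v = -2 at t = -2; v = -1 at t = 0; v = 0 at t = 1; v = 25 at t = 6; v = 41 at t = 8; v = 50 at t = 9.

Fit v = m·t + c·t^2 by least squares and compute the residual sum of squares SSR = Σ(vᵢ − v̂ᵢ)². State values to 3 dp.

SSR = 5.523

Normal-equation sums: Σt·t = 186, Σt·t^2 = 1450, Σt^2·t^2 = 11970.
For Aᵀv: Σt·v = 932, Σt^2·v = 7566.
AᵀA·[m, c]ᵀ = Aᵀv becomes [[186, 1450]; [1450, 11970]]·[m, c]ᵀ = [932, 7566]ᵀ.
det = 186·11970 − 1450² = 123920.
m = (932·11970 − 1450·7566)/123920 = 9267/6196; c = (186·7566 − 1450·932)/123920 = 13969/30980.
Residuals: -12583/15490, -1, -15076/7745, -3197/15490, 1371/7745, 124/7745; SSR = 85553/15490.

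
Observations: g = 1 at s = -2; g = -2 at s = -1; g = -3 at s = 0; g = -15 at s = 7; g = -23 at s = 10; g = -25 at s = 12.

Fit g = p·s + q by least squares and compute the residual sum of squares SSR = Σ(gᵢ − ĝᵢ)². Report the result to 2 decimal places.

SSR = 3.85

Sums needed: Σs·s = 298, Σs = 26, Σ1 = 6.
For Aᵀg: Σs·g = -635, Σg = -67.
AᵀA·[p, q]ᵀ = Aᵀg becomes [[298, 26]; [26, 6]]·[p, q]ᵀ = [-635, -67]ᵀ.
Eliminating q: 6·(row 1) − 26·(row 2) gives 1112·p = 6·(-635) − 26·(-67) = -2068, so p = -517/278.
Then q = ((-67) − 26·(-517/278))/6 = -432/139.
Residuals: 54/139, -209/278, 15/139, 313/278, -180/139, 59/139; SSR = 1071/278.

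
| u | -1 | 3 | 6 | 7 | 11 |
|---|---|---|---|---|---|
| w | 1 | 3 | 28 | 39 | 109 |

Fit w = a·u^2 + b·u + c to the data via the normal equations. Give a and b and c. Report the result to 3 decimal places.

Normal-equation sums: Σu^2·u^2 = 18420, Σu^2·u = 1916, Σu^2 = 216, Σu·u = 216, Σu = 26, Σ1 = 5.
For Aᵀw: Σu^2·w = 16136, Σu·w = 1648, Σw = 180.
Row-reducing yields a = 8673/8269, b = -12233/8269, c = -13378/8269.

a = 1.049, b = -1.479, c = -1.618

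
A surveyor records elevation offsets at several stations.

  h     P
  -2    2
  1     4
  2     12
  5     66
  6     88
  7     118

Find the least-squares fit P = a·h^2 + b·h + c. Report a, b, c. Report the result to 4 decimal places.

a = 2.0282, b = 2.7982, c = -0.7546

Entries of XᵀX: Σh^2·h^2 = 4355, Σh^2·h = 685, Σh^2 = 119, Σh·h = 119, Σh = 19, Σ1 = 6.
For XᵀP: Σh^2·P = 10660, Σh·P = 1708, ΣP = 290.
XᵀX·[a, b, c]ᵀ = XᵀP becomes [[4355, 685, 119]; [685, 119, 19]; [119, 19, 6]]·[a, b, c]ᵀ = [10660, 1708, 290]ᵀ.
Solving the 3×3 system (Gaussian elimination) gives a = 68137/33594, b = 94003/33594, c = -4225/5599.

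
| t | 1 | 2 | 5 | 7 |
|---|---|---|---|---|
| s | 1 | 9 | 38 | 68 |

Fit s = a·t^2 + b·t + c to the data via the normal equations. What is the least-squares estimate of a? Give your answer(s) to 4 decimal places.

Forming AᵀA = [[3043, 477, 79]; [477, 79, 15]; [79, 15, 4]] and Aᵀs = [4319, 685, 116]ᵀ gives AᵀA·[a, b, c]ᵀ = Aᵀs.
Solving the 3×3 system (Gaussian elimination) gives a = 211/236, b = 917/236, c = -381/118.

a = 0.8941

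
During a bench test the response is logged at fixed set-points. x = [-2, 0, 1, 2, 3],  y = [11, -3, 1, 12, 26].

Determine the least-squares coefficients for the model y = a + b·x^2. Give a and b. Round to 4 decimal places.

Setting ∂/∂a … = 0 gives: 5·a + 18·b = 47;  18·a + 114·b = 327.
(Σ1 = 5, Σx^2 = 18, Σx^2·x^2 = 114, Σy = 47, Σx^2·y = 327.)
Eliminating b: 114·(row 1) − 18·(row 2) gives 246·a = 114·47 − 18·327 = -528, so a = -88/41.
Then b = (327 − 18·(-88/41))/114 = 263/82.

a = -2.1463, b = 3.2073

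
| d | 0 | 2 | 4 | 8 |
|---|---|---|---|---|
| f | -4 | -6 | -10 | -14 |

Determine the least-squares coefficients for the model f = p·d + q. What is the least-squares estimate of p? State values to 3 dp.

From the data, Σd·d = 84, Σd = 14, Σ1 = 4.
Moment sums: Σd·f = -164, Σf = -34.
Eliminating q: 4·(row 1) − 14·(row 2) gives 140·p = 4·(-164) − 14·(-34) = -180, so p = -9/7.
Then q = ((-34) − 14·(-9/7))/4 = -4.

p = -1.286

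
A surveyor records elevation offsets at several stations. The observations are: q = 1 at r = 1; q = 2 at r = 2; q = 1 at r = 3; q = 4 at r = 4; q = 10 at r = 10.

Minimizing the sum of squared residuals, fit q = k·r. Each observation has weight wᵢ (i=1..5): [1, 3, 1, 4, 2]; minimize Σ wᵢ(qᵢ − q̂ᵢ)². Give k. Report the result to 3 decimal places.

k = 0.979

The normal system AᵀWA·[k]ᵀ = AᵀWq is [[286]]·[k]ᵀ = [280]ᵀ.
Hence k = 280 / 286 ≈ 0.979021.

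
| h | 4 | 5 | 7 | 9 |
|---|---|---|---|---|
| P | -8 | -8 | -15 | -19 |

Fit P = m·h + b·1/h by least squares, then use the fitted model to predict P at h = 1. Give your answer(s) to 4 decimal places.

P̂ = 4.6741

Forming MᵀM = [[171, 4]; [4, 214729/1587600]] and MᵀP = [-348, -2474/315]ᵀ gives MᵀM·[m, b]ᵀ = MᵀP.
Eliminating b: (214729/1587600)·(row 1) − 4·(row 2) gives (1257451/176400)·m = (214729/1587600)·(-348) − 4·(-2474/315) = -2070821/132300, so m = -8283284/3772353.
Then b = ((-2474/315) − 4·(-8283284/3772353))/(214729/1587600) = 8638560/1257451.
At h = 1: P̂ = (-8283284/3772353)·(1) + (8638560/1257451)·(1) = 17632396/3772353.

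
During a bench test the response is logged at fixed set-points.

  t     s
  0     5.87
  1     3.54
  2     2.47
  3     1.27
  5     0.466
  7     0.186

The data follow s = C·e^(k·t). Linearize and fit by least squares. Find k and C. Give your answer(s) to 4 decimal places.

k = -0.4999, C = 5.9796

With ln sᵢ as the transformed response and tᵢ as the regressor:
Over the data: Σt = 18.0000, Σ(t)² = 88.0000, Σln s = 1.7316, Σt·ln s = -11.8023.
Normal system: [[88.0000, 18.0000]; [18.0000, 6]]·[k, ln C]ᵀ = [-11.8023, 1.7316]ᵀ.
Slope k = (n·Σt·ln s − Σt·Σln s)/(n·Σ(t)² − (Σt)²) = (6·-11.8023 − 18.0000·1.7316)/204.0000 = -0.49992; ln C = (Σln s − k·Σt)/n = 1.78836, so C = exp(1.78836) = 5.97964.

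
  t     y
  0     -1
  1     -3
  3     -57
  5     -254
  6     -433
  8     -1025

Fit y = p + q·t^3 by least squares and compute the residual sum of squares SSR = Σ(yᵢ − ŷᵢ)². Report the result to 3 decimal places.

SSR = 8.358

Entries of AᵀA: Σ1 = 6, Σt^3 = 881, Σt^3·t^3 = 325155.
Right-hand side: Σy = -1773, Σt^3·y = -651620.
So AᵀA·[p, q]ᵀ = Aᵀy: [[6, 881]; [881, 325155]]·[p, q]ᵀ = [-1773, -651620]ᵀ.
det = 6·325155 − 881² = 1174769.
p = ((-1773)·325155 − 881·(-651620))/1174769 = -2422595/1174769; q = (6·(-651620) − 881·(-1773))/1174769 = -2347707/1174769.
Residuals: 1247826/1174769, 1245995/1174769, -1151149/1174769, -2505356/1174769, 852330/1174769, 310354/1174769; SSR = 9818366/1174769.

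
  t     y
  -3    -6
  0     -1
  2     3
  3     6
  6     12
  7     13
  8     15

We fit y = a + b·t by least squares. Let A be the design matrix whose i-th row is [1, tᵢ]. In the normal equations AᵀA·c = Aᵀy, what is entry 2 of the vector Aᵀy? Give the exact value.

Entry 2 ↔ basis t, so (Aᵀy)_{2} = Σᵢ (t)·yᵢ = (-3)·(-6) + (0)·(-1) + (2)·(3) + (3)·(6) + (6)·(12) + (7)·(13) + (8)·(15) = 325.

325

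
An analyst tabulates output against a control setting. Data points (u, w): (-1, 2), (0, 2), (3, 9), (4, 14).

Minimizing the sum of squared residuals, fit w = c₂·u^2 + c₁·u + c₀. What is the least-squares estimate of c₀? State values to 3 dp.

AᵀA·[c₂, c₁, c₀]ᵀ = Aᵀw reads: 338·c₂ + 90·c₁ + 26·c₀ = 307;  90·c₂ + 26·c₁ + 6·c₀ = 81;  26·c₂ + 6·c₁ + 4·c₀ = 27.
(Σu^2·u^2 = 338, Σu^2·u = 90, Σu^2 = 26, Σu·u = 26, Σu = 6, Σ1 = 4, Σu^2·w = 307, Σu·w = 81, Σw = 27.)
Row-reducing yields c₂ = 5/8, c₁ = 69/136, c₀ = 131/68.

c₀ = 1.926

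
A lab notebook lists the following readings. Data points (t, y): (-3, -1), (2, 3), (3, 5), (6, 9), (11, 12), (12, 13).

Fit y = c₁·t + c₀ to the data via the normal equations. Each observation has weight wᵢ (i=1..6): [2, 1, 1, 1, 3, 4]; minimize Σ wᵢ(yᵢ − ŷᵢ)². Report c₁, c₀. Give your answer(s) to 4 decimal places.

c₁ = 0.9311, c₀ = 1.9102

Sums needed: Σwᵢ·t·t = 1006, Σwᵢ·t = 86, Σwᵢ·1 = 12.
And Σwᵢ·t·y = 1101, Σwᵢ·y = 103.
XᵀWX·[c₁, c₀]ᵀ = XᵀWy becomes [[1006, 86]; [86, 12]]·[c₁, c₀]ᵀ = [1101, 103]ᵀ.
Δ = 1006·12 − 86² = 4676.
c₁ = (1101·12 − 86·103)/4676 = 311/334; c₀ = (1006·103 − 86·1101)/4676 = 319/167.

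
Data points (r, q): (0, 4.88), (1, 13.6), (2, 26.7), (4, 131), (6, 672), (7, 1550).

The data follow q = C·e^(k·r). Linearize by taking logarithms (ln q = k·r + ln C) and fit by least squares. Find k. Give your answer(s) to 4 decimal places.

Taking logs, ln q = k·r + ln C, so regress ln q on r.
Σr = 20.0000, Σ(r)² = 106.0000, Σln q = 26.2113, Σr·ln q = 119.1638.
Normal system: [[106.0000, 20.0000]; [20.0000, 6]]·[k, ln C]ᵀ = [119.1638, 26.2113]ᵀ.
Solving (det = 236.0000): k = 0.80829, ln C = 1.67426.

k = 0.8083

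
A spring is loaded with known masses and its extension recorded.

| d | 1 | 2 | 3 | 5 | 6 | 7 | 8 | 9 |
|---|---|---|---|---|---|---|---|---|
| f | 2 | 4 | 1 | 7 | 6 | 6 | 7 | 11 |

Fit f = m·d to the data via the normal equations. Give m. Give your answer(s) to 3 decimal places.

With design matrix M, MᵀM = [[269]] and Mᵀf = [281]ᵀ.
Hence m = 281 / 269 ≈ 1.04461.

m = 1.045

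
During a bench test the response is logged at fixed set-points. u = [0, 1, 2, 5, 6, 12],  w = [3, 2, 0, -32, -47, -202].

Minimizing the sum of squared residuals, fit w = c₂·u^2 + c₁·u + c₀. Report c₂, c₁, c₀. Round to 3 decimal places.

Entries of XᵀX: Σu^2·u^2 = 22674, Σu^2·u = 2078, Σu^2 = 210, Σu·u = 210, Σu = 26, Σ1 = 6.
For Xᵀw: Σu^2·w = -31578, Σu·w = -2864, Σw = -276.
Normal equations: [[22674, 2078, 210]; [2078, 210, 26]; [210, 26, 6]]·[c₂, c₁, c₀]ᵀ = [-31578, -2864, -276]ᵀ.
Solving the 3×3 system (Gaussian elimination) gives c₂ = -317/218, c₁ = 2487/7957, c₀ = 56337/15914.

c₂ = -1.454, c₁ = 0.313, c₀ = 3.540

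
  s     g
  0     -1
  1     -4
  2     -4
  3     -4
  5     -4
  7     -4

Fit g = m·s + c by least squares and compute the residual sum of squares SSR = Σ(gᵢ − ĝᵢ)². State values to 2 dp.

MᵀM·[m, c]ᵀ = Mᵀg reads: 88·m + 18·c = -72;  18·m + 6·c = -21.
Eliminating c: 6·(row 1) − 18·(row 2) gives 204·m = 6·(-72) − 18·(-21) = -54, so m = -9/34.
Then c = ((-21) − 18·(-9/34))/6 = -46/17.
Residuals: 29/17, -35/34, -13/17, -1/2, 1/34, 19/34; SSR = 87/17.

SSR = 5.12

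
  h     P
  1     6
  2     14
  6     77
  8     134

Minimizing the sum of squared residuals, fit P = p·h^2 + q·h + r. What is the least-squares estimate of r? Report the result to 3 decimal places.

r = 4.406

Normal-equation sums: Σh^2·h^2 = 5409, Σh^2·h = 737, Σh^2 = 105, Σh·h = 105, Σh = 17, Σ1 = 4.
Moment sums: Σh^2·P = 11410, Σh·P = 1568, ΣP = 231.
Normal equations: [[5409, 737, 105]; [737, 105, 17]; [105, 17, 4]]·[p, q, r]ᵀ = [11410, 1568, 231]ᵀ.
Inverting the 3×3 Gram matrix, [p, q, r]ᵀ = [9275/4684, 1505/4684, 5159/1171]ᵀ.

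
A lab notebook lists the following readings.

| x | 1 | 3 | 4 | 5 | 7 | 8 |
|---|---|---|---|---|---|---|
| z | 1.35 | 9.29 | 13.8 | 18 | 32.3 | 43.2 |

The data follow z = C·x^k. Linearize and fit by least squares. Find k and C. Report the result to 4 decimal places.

k = 1.6355, C = 1.3968

Let Y = ln z. Fitting Y = k·ln x + ln C by least squares:
Σln x = 8.1197, Σ(ln x)² = 13.8297, Σln z = 15.2850, Σln x·ln z = 25.3322.
Equations: 13.8297·k + 8.1197·ln C = 25.3322;  8.1197·k + 6·ln C = 15.2850.
Δ = 13.8297·6 − (8.1197)² = 17.0487; k = (25.3322·6 − 8.1197·15.2850)/17.0487 = 1.63553, ln C = (13.8297·15.2850 − 8.1197·25.3322)/17.0487 = 0.33416, so C = exp(0.33416) = 1.39677.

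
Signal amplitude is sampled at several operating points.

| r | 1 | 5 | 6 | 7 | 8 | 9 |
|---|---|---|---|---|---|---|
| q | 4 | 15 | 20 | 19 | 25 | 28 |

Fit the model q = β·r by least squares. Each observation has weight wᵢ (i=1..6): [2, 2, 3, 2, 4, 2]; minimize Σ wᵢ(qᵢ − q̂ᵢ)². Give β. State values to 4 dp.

β = 3.0888

From the data, Σwᵢ·r·r = 676.
For MᵀWq: Σwᵢ·r·q = 2088.
β = 2088/676 = 3.08876.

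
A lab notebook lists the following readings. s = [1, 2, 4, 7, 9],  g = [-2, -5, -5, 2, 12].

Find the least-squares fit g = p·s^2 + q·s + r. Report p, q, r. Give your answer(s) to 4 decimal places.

Compute the Gram sums: Σs^2·s^2 = 9235, Σs^2·s = 1145, Σs^2 = 151, Σs·s = 151, Σs = 23, Σ1 = 5.
And Σs^2·g = 968, Σs·g = 90, Σg = 2.
So MᵀM·[p, q, r]ᵀ = Mᵀg: [[9235, 1145, 151]; [1145, 151, 23]; [151, 23, 5]]·[p, q, r]ᵀ = [968, 90, 2]ᵀ.
Inverting the 3×3 Gram matrix, [p, q, r]ᵀ = [5789/10551, -38824/10551, 2661/3517]ᵀ.

p = 0.5487, q = -3.6797, r = 0.7566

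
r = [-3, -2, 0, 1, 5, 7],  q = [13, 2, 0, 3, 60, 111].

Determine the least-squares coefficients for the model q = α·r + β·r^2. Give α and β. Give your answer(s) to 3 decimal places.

From the data, Σr·r = 88, Σr·r^2 = 434, Σr^2·r^2 = 3124.
Right-hand side: Σr·q = 1037, Σr^2·q = 7067.
Normal equations: [[88, 434]; [434, 3124]]·[α, β]ᵀ = [1037, 7067]ᵀ.
det = 88·3124 − 434² = 86556.
α = (1037·3124 − 434·7067)/86556 = 86255/43278; β = (88·7067 − 434·1037)/86556 = 85919/43278.

α = 1.993, β = 1.985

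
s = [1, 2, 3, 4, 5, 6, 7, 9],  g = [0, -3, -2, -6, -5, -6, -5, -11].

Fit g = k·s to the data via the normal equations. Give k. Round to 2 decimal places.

Entries of MᵀM: Σs·s = 221.
For Mᵀg: Σs·g = -231.
So MᵀM·[k]ᵀ = Mᵀg: [[221]]·[k]ᵀ = [-231]ᵀ.
k = (-231)/221 = -1.04525.

k = -1.05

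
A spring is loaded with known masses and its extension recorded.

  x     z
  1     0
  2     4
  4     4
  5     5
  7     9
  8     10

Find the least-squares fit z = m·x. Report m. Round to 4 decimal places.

Compute the Gram sums: Σx·x = 159.
Right-hand side: Σx·z = 192.
So MᵀM·[m]ᵀ = Mᵀz: [[159]]·[m]ᵀ = [192]ᵀ.
m = 192/159 = 1.20755.

m = 1.2075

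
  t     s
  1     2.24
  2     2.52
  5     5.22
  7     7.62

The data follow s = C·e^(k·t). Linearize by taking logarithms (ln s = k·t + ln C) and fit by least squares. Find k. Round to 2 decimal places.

k = 0.21

With ln sᵢ as the transformed response and tᵢ as the regressor:
Sums: Σt = 15.0000, Σ(t)² = 79.0000, Σln s = 5.4140, Σt·ln s = 25.1329.
Normal system: [[79.0000, 15.0000]; [15.0000, 4]]·[k, ln C]ᵀ = [25.1329, 5.4140]ᵀ.
Solving (det = 91.0000): k = 0.21232, ln C = 0.55729.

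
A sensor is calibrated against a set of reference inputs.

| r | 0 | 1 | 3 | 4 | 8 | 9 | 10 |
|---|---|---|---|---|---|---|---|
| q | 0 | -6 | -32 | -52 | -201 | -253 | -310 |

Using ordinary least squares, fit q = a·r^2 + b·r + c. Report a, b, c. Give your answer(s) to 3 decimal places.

a = -2.970, b = -1.256, c = -0.748

From the data, Σr^2·r^2 = 20995, Σr^2·r = 2333, Σr^2 = 271, Σr·r = 271, Σr = 35, Σ1 = 7.
For Xᵀq: Σr^2·q = -65483, Σr·q = -7295, Σq = -854.
So XᵀX·[a, b, c]ᵀ = Xᵀq: [[20995, 2333, 271]; [2333, 271, 35]; [271, 35, 7]]·[a, b, c]ᵀ = [-65483, -7295, -854]ᵀ.
Row-reducing yields a = -179627/60486, b = -75989/60486, c = -7536/10081.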